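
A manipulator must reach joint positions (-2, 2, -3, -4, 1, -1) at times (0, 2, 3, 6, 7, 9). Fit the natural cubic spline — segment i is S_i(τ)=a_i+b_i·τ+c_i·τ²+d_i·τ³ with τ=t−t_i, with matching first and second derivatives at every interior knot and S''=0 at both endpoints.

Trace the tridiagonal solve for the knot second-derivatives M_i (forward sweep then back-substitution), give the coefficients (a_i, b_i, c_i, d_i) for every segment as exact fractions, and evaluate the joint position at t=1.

  seg 0: a=-2 b=25466/5655 c=0 d=-3539/5655
  seg 1: a=2 b=-17002/5655 c=-7078/1885 d=9961/5655
  seg 2: a=-3 b=-29587/5655 c=2883/1885 d=1/29
  seg 3: a=-4 b=27572/5655 c=3468/1885 d=-9701/5655
  seg 4: a=1 b=19277/5655 c=-6233/1885 d=6233/11310
S(1) = 3539/1885

Δ: Δ0=2, Δ1=-5, Δ2=-1/3, Δ3=5, Δ4=-1
row 1: diag=6, rhs=-42; c'=1/6, d'=-7
row 2: denom=8−1·1/6=47/6; d'=(28−1·-7)/(47/6)=210/47
row 3: denom=8−3·18/47=322/47; d'=(32−3·210/47)/(322/47)=19/7
row 4: denom=6−1·47/322=1885/322; d'=(-36−1·19/7)/(1885/322)=-12466/1885
back: M4=-12466/1885
back: M3=19/7−47/322·-12466/1885=6936/1885
back: M2=210/47−18/47·6936/1885=5766/1885
back: M1=-7−1/6·5766/1885=-14156/1885
M: M0=0, M1=-14156/1885, M2=5766/1885, M3=6936/1885, M4=-12466/1885, M5=0
seg 0: a=-2, c=M0/2=0, d=(M1−M0)/(6·2)=-3539/5655, b=Δ0−h0·(2M0+M1)/6=25466/5655
seg 1: a=2, c=M1/2=-7078/1885, d=(M2−M1)/(6·1)=9961/5655, b=Δ1−h1·(2M1+M2)/6=-17002/5655
seg 2: a=-3, c=M2/2=2883/1885, d=(M3−M2)/(6·3)=1/29, b=Δ2−h2·(2M2+M3)/6=-29587/5655
seg 3: a=-4, c=M3/2=3468/1885, d=(M4−M3)/(6·1)=-9701/5655, b=Δ3−h3·(2M3+M4)/6=27572/5655
seg 4: a=1, c=M4/2=-6233/1885, d=(M5−M4)/(6·2)=6233/11310, b=Δ4−h4·(2M4+M5)/6=19277/5655
t_q=1 → seg 0, τ=1; S=-2+25466/5655·τ+0·τ²+-3539/5655·τ³=3539/1885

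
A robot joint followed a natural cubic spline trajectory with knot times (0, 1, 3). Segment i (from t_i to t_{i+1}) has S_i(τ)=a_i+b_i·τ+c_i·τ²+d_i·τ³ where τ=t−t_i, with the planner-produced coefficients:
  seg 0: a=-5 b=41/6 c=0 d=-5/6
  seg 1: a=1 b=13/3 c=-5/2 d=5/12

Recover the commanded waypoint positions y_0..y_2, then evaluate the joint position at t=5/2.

y_0 = S_0(0) = a_0 = -5
y_1 = S_1(0) = a_1 = 1
y_2 = S_1(2) = 3
t_q=5/2 is in segment 1 (τ=3/2); S_1(τ)=105/32

y_0=-5 y_1=1 y_2=3
S(5/2) = 105/32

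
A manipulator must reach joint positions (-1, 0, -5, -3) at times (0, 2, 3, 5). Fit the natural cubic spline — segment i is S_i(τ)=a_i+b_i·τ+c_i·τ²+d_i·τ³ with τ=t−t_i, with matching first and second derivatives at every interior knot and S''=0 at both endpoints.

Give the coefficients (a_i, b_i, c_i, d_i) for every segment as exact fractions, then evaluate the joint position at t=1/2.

Δ: Δ0=1/2, Δ1=-5, Δ2=1
row 1: diag=6, rhs=-33; c'=1/6, d'=-11/2
row 2: denom=6−1·1/6=35/6; d'=(36−1·-11/2)/(35/6)=249/35
back: M2=249/35
back: M1=-11/2−1/6·249/35=-234/35
M: M0=0, M1=-234/35, M2=249/35, M3=0
seg 0: a=-1, c=M0/2=0, d=(M1−M0)/(6·2)=-39/70, b=Δ0−h0·(2M0+M1)/6=191/70
seg 1: a=0, c=M1/2=-117/35, d=(M2−M1)/(6·1)=23/10, b=Δ1−h1·(2M1+M2)/6=-277/70
seg 2: a=-5, c=M2/2=249/70, d=(M3−M2)/(6·2)=-83/140, b=Δ2−h2·(2M2+M3)/6=-131/35
t_q=1/2 → seg 0, τ=1/2; S=-1+191/70·τ+0·τ²+-39/70·τ³=33/112

  seg 0: a=-1 b=191/70 c=0 d=-39/70
  seg 1: a=0 b=-277/70 c=-117/35 d=23/10
  seg 2: a=-5 b=-131/35 c=249/70 d=-83/140
S(1/2) = 33/112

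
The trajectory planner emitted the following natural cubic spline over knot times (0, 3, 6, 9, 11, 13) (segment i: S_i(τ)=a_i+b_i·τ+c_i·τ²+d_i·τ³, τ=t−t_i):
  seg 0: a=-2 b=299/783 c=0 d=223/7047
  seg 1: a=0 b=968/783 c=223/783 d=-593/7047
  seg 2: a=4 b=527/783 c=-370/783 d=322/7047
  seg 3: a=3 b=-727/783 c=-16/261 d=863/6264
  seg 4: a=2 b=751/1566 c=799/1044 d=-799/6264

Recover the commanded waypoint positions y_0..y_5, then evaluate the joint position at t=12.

y_0 = S_0(0) = a_0 = -2
y_1 = S_1(0) = a_1 = 0
y_2 = S_2(0) = a_2 = 4
y_3 = S_3(0) = a_3 = 3
y_4 = S_4(0) = a_4 = 2
y_5 = S_4(2) = 5
t_q=12 is in segment 4 (τ=1); S_4(τ)=6509/2088

y_0=-2 y_1=0 y_2=4 y_3=3 y_4=2 y_5=5
S(12) = 6509/2088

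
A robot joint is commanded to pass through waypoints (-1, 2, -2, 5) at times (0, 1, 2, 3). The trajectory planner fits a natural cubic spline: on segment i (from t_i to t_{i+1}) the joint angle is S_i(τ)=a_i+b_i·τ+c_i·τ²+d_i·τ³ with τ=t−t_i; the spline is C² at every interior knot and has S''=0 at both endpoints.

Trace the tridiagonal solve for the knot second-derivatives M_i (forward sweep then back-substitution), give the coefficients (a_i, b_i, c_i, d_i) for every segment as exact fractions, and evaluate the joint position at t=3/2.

  seg 0: a=-1 b=28/5 c=0 d=-13/5
  seg 1: a=2 b=-11/5 c=-39/5 d=6
  seg 2: a=-2 b=1/5 c=51/5 d=-17/5
S(3/2) = -3/10

Δ: Δ0=3, Δ1=-4, Δ2=7
row 1: diag=4, rhs=-42; c'=1/4, d'=-21/2
row 2: denom=4−1·1/4=15/4; d'=(66−1·-21/2)/(15/4)=102/5
back: M2=102/5
back: M1=-21/2−1/4·102/5=-78/5
M: M0=0, M1=-78/5, M2=102/5, M3=0
seg 0: a=-1, c=M0/2=0, d=(M1−M0)/(6·1)=-13/5, b=Δ0−h0·(2M0+M1)/6=28/5
seg 1: a=2, c=M1/2=-39/5, d=(M2−M1)/(6·1)=6, b=Δ1−h1·(2M1+M2)/6=-11/5
seg 2: a=-2, c=M2/2=51/5, d=(M3−M2)/(6·1)=-17/5, b=Δ2−h2·(2M2+M3)/6=1/5
t_q=3/2 → seg 1, τ=1/2; S=2+-11/5·τ+-39/5·τ²+6·τ³=-3/10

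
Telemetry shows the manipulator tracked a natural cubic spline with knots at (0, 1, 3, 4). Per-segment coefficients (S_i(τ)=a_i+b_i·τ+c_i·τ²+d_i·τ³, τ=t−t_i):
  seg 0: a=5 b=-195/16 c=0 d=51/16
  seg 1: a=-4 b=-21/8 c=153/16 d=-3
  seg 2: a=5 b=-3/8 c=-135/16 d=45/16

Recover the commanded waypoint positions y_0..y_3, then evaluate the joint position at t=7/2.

y_0=5 y_1=-4 y_2=5 y_3=-1
S(7/2) = 391/128

y_0 = S_0(0) = a_0 = 5
y_1 = S_1(0) = a_1 = -4
y_2 = S_2(0) = a_2 = 5
y_3 = S_2(1) = -1
t_q=7/2 is in segment 2 (τ=1/2); S_2(τ)=391/128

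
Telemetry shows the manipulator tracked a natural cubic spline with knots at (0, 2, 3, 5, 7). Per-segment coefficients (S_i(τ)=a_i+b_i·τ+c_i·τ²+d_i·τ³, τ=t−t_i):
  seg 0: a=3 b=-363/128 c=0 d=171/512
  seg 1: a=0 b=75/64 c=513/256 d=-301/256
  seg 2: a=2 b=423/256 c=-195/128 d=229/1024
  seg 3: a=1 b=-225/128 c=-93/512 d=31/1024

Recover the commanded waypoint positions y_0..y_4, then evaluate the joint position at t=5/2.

y_0=3 y_1=0 y_2=2 y_3=1 y_4=-3
S(5/2) = 1925/2048

y_0 = S_0(0) = a_0 = 3
y_1 = S_1(0) = a_1 = 0
y_2 = S_2(0) = a_2 = 2
y_3 = S_3(0) = a_3 = 1
y_4 = S_3(2) = -3
t_q=5/2 is in segment 1 (τ=1/2); S_1(τ)=1925/2048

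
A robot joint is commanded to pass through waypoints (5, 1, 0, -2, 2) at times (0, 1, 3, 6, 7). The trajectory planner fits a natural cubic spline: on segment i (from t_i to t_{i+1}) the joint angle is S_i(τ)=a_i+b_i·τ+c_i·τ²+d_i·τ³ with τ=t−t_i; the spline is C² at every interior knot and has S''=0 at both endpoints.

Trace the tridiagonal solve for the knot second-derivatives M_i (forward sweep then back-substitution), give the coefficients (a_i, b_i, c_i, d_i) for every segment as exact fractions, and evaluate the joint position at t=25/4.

Δ: Δ0=-4, Δ1=-1/2, Δ2=-2/3, Δ3=4
row 1: diag=6, rhs=21; c'=1/3, d'=7/2
row 2: denom=10−2·1/3=28/3; d'=(-1−2·7/2)/(28/3)=-6/7
row 3: denom=8−3·9/28=197/28; d'=(28−3·-6/7)/(197/28)=856/197
back: M3=856/197
back: M2=-6/7−9/28·856/197=-444/197
back: M1=7/2−1/3·-444/197=1675/394
M: M0=0, M1=1675/394, M2=-444/197, M3=856/197, M4=0
seg 0: a=5, c=M0/2=0, d=(M1−M0)/(6·1)=1675/2364, b=Δ0−h0·(2M0+M1)/6=-11131/2364
seg 1: a=1, c=M1/2=1675/788, d=(M2−M1)/(6·2)=-2563/4728, b=Δ1−h1·(2M1+M2)/6=-3053/1182
seg 2: a=0, c=M2/2=-222/197, d=(M3−M2)/(6·3)=650/1773, b=Δ2−h2·(2M2+M3)/6=-346/591
seg 3: a=-2, c=M3/2=428/197, d=(M4−M3)/(6·1)=-428/591, b=Δ3−h3·(2M3+M4)/6=1508/591
t_q=25/4 → seg 3, τ=1/4; S=-2+1508/591·τ+428/197·τ²+-428/591·τ³=-3901/3152

  seg 0: a=5 b=-11131/2364 c=0 d=1675/2364
  seg 1: a=1 b=-3053/1182 c=1675/788 d=-2563/4728
  seg 2: a=0 b=-346/591 c=-222/197 d=650/1773
  seg 3: a=-2 b=1508/591 c=428/197 d=-428/591
S(25/4) = -3901/3152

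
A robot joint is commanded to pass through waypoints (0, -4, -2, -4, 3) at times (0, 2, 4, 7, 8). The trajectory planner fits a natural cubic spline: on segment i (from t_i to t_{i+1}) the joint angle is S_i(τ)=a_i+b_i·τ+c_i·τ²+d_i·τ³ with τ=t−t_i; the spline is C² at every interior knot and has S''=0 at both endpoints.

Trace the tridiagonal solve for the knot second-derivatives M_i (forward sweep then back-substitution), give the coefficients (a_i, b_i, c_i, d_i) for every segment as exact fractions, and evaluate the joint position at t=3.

  seg 0: a=0 b=-2465/804 c=0 d=857/3216
  seg 1: a=-4 b=53/402 c=857/536 d=-1873/3216
  seg 2: a=-2 b=-371/804 c=-127/67 d=1469/2412
  seg 3: a=-4 b=1853/402 c=961/268 d=-961/804
S(3) = -3057/1072

Δ: Δ0=-2, Δ1=1, Δ2=-2/3, Δ3=7
row 1: diag=8, rhs=18; c'=1/4, d'=9/4
row 2: denom=10−2·1/4=19/2; d'=(-10−2·9/4)/(19/2)=-29/19
row 3: denom=8−3·6/19=134/19; d'=(46−3·-29/19)/(134/19)=961/134
back: M3=961/134
back: M2=-29/19−6/19·961/134=-254/67
back: M1=9/4−1/4·-254/67=857/268
M: M0=0, M1=857/268, M2=-254/67, M3=961/134, M4=0
seg 0: a=0, c=M0/2=0, d=(M1−M0)/(6·2)=857/3216, b=Δ0−h0·(2M0+M1)/6=-2465/804
seg 1: a=-4, c=M1/2=857/536, d=(M2−M1)/(6·2)=-1873/3216, b=Δ1−h1·(2M1+M2)/6=53/402
seg 2: a=-2, c=M2/2=-127/67, d=(M3−M2)/(6·3)=1469/2412, b=Δ2−h2·(2M2+M3)/6=-371/804
seg 3: a=-4, c=M3/2=961/268, d=(M4−M3)/(6·1)=-961/804, b=Δ3−h3·(2M3+M4)/6=1853/402
t_q=3 → seg 1, τ=1; S=-4+53/402·τ+857/536·τ²+-1873/3216·τ³=-3057/1072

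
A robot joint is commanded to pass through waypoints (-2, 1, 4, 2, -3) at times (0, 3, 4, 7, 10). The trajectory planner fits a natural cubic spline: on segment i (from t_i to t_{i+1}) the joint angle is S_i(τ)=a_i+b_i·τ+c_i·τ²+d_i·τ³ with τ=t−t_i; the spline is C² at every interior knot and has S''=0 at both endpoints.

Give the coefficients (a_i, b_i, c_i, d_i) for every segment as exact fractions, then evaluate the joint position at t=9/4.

  seg 0: a=-2 b=13/228 c=0 d=215/2052
  seg 1: a=1 b=329/114 c=215/228 d=-63/76
  seg 2: a=4 b=521/228 c=-88/57 d=383/2052
  seg 3: a=2 b=-221/114 c=31/228 d=-31/2052
S(9/4) = -3299/4864

Δ: Δ0=1, Δ1=3, Δ2=-2/3, Δ3=-5/3
row 1: diag=8, rhs=12; c'=1/8, d'=3/2
row 2: denom=8−1·1/8=63/8; d'=(-22−1·3/2)/(63/8)=-188/63
row 3: denom=12−3·8/21=76/7; d'=(-6−3·-188/63)/(76/7)=31/114
back: M3=31/114
back: M2=-188/63−8/21·31/114=-176/57
back: M1=3/2−1/8·-176/57=215/114
M: M0=0, M1=215/114, M2=-176/57, M3=31/114, M4=0
seg 0: a=-2, c=M0/2=0, d=(M1−M0)/(6·3)=215/2052, b=Δ0−h0·(2M0+M1)/6=13/228
seg 1: a=1, c=M1/2=215/228, d=(M2−M1)/(6·1)=-63/76, b=Δ1−h1·(2M1+M2)/6=329/114
seg 2: a=4, c=M2/2=-88/57, d=(M3−M2)/(6·3)=383/2052, b=Δ2−h2·(2M2+M3)/6=521/228
seg 3: a=2, c=M3/2=31/228, d=(M4−M3)/(6·3)=-31/2052, b=Δ3−h3·(2M3+M4)/6=-221/114
t_q=9/4 → seg 0, τ=9/4; S=-2+13/228·τ+0·τ²+215/2052·τ³=-3299/4864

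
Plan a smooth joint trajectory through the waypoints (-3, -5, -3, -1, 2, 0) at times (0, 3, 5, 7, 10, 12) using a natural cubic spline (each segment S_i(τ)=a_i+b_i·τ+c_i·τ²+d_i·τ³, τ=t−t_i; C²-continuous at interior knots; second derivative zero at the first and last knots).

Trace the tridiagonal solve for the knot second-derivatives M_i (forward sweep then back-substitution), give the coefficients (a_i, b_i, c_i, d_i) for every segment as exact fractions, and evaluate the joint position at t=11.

Δ: Δ0=-2/3, Δ1=1, Δ2=1, Δ3=1, Δ4=-1
row 1: diag=10, rhs=10; c'=1/5, d'=1
row 2: denom=8−2·1/5=38/5; d'=(0−2·1)/(38/5)=-5/19
row 3: denom=10−2·5/19=180/19; d'=(0−2·-5/19)/(180/19)=1/18
row 4: denom=10−3·19/60=181/20; d'=(-12−3·1/18)/(181/20)=-730/543
back: M4=-730/543
back: M3=1/18−19/60·-730/543=784/1629
back: M2=-5/19−5/19·784/1629=-635/1629
back: M1=1−1/5·-635/1629=1756/1629
M: M0=0, M1=1756/1629, M2=-635/1629, M3=784/1629, M4=-730/543, M5=0
seg 0: a=-3, c=M0/2=0, d=(M1−M0)/(6·3)=878/14661, b=Δ0−h0·(2M0+M1)/6=-1964/1629
seg 1: a=-5, c=M1/2=878/1629, d=(M2−M1)/(6·2)=-797/6516, b=Δ1−h1·(2M1+M2)/6=670/1629
seg 2: a=-3, c=M2/2=-635/3258, d=(M3−M2)/(6·2)=473/6516, b=Δ2−h2·(2M2+M3)/6=199/181
seg 3: a=-1, c=M3/2=392/1629, d=(M4−M3)/(6·3)=-1487/14661, b=Δ3−h3·(2M3+M4)/6=1940/1629
seg 4: a=2, c=M4/2=-365/543, d=(M5−M4)/(6·2)=365/3258, b=Δ4−h4·(2M4+M5)/6=-169/1629
t_q=11 → seg 4, τ=1; S=2+-169/1629·τ+-365/543·τ²+365/3258·τ³=1451/1086

  seg 0: a=-3 b=-1964/1629 c=0 d=878/14661
  seg 1: a=-5 b=670/1629 c=878/1629 d=-797/6516
  seg 2: a=-3 b=199/181 c=-635/3258 d=473/6516
  seg 3: a=-1 b=1940/1629 c=392/1629 d=-1487/14661
  seg 4: a=2 b=-169/1629 c=-365/543 d=365/3258
S(11) = 1451/1086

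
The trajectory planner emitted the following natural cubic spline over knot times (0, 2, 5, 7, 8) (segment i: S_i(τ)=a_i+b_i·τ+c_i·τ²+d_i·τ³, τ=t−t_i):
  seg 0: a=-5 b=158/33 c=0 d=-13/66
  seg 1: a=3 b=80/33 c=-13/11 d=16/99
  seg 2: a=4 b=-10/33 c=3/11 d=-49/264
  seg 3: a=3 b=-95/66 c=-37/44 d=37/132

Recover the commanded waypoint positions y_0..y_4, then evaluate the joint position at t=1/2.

y_0 = S_0(0) = a_0 = -5
y_1 = S_1(0) = a_1 = 3
y_2 = S_2(0) = a_2 = 4
y_3 = S_3(0) = a_3 = 3
y_4 = S_3(1) = 1
t_q=1/2 is in segment 0 (τ=1/2); S_0(τ)=-463/176

y_0=-5 y_1=3 y_2=4 y_3=3 y_4=1
S(1/2) = -463/176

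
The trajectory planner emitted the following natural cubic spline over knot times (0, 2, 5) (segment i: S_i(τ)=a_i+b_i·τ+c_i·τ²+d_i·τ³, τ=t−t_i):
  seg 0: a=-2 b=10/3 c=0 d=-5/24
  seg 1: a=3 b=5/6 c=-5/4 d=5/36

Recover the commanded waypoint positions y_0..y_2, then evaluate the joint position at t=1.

y_0=-2 y_1=3 y_2=-2
S(1) = 9/8

y_0 = S_0(0) = a_0 = -2
y_1 = S_1(0) = a_1 = 3
y_2 = S_1(3) = -2
t_q=1 is in segment 0 (τ=1); S_0(τ)=9/8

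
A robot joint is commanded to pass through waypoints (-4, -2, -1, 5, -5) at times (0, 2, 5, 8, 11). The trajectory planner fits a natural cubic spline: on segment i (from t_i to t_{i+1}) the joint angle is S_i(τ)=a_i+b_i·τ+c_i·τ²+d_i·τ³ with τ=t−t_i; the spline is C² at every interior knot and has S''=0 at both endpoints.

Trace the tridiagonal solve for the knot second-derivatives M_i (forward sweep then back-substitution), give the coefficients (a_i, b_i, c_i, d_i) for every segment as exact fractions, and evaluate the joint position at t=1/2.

  seg 0: a=-4 b=91/69 c=0 d=-11/138
  seg 1: a=-2 b=25/69 c=-11/23 d=97/621
  seg 2: a=-1 b=118/69 c=64/69 d=-172/621
  seg 3: a=5 b=-14/69 c=-36/23 d=4/23
S(1/2) = -1233/368

Δ: Δ0=1, Δ1=1/3, Δ2=2, Δ3=-10/3
row 1: diag=10, rhs=-4; c'=3/10, d'=-2/5
row 2: denom=12−3·3/10=111/10; d'=(10−3·-2/5)/(111/10)=112/111
row 3: denom=12−3·10/37=414/37; d'=(-32−3·112/111)/(414/37)=-72/23
back: M3=-72/23
back: M2=112/111−10/37·-72/23=128/69
back: M1=-2/5−3/10·128/69=-22/23
M: M0=0, M1=-22/23, M2=128/69, M3=-72/23, M4=0
seg 0: a=-4, c=M0/2=0, d=(M1−M0)/(6·2)=-11/138, b=Δ0−h0·(2M0+M1)/6=91/69
seg 1: a=-2, c=M1/2=-11/23, d=(M2−M1)/(6·3)=97/621, b=Δ1−h1·(2M1+M2)/6=25/69
seg 2: a=-1, c=M2/2=64/69, d=(M3−M2)/(6·3)=-172/621, b=Δ2−h2·(2M2+M3)/6=118/69
seg 3: a=5, c=M3/2=-36/23, d=(M4−M3)/(6·3)=4/23, b=Δ3−h3·(2M3+M4)/6=-14/69
t_q=1/2 → seg 0, τ=1/2; S=-4+91/69·τ+0·τ²+-11/138·τ³=-1233/368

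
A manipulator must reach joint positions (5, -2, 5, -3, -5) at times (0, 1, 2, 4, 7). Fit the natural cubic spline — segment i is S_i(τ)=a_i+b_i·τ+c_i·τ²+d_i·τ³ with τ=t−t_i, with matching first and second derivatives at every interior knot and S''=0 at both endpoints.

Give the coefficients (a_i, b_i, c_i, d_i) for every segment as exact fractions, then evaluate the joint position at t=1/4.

Δ: Δ0=-7, Δ1=7, Δ2=-4, Δ3=-2/3
row 1: diag=4, rhs=84; c'=1/4, d'=21
row 2: denom=6−1·1/4=23/4; d'=(-66−1·21)/(23/4)=-348/23
row 3: denom=10−2·8/23=214/23; d'=(20−2·-348/23)/(214/23)=578/107
back: M3=578/107
back: M2=-348/23−8/23·578/107=-1820/107
back: M1=21−1/4·-1820/107=2702/107
M: M0=0, M1=2702/107, M2=-1820/107, M3=578/107, M4=0
seg 0: a=5, c=M0/2=0, d=(M1−M0)/(6·1)=1351/321, b=Δ0−h0·(2M0+M1)/6=-3598/321
seg 1: a=-2, c=M1/2=1351/107, d=(M2−M1)/(6·1)=-2261/321, b=Δ1−h1·(2M1+M2)/6=455/321
seg 2: a=5, c=M2/2=-910/107, d=(M3−M2)/(6·2)=1199/642, b=Δ2−h2·(2M2+M3)/6=1778/321
seg 3: a=-3, c=M3/2=289/107, d=(M4−M3)/(6·3)=-289/963, b=Δ3−h3·(2M3+M4)/6=-1948/321
t_q=1/4 → seg 0, τ=1/4; S=5+-3598/321·τ+0·τ²+1351/321·τ³=15501/6848

  seg 0: a=5 b=-3598/321 c=0 d=1351/321
  seg 1: a=-2 b=455/321 c=1351/107 d=-2261/321
  seg 2: a=5 b=1778/321 c=-910/107 d=1199/642
  seg 3: a=-3 b=-1948/321 c=289/107 d=-289/963
S(1/4) = 15501/6848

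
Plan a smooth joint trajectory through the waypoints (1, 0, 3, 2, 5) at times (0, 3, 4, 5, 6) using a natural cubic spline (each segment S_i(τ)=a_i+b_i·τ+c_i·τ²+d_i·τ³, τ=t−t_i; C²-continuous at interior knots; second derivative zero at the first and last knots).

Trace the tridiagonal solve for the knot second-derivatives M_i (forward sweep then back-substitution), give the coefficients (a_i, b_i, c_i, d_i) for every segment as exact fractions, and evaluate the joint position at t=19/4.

Δ: Δ0=-1/3, Δ1=3, Δ2=-1, Δ3=3
row 1: diag=8, rhs=20; c'=1/8, d'=5/2
row 2: denom=4−1·1/8=31/8; d'=(-24−1·5/2)/(31/8)=-212/31
row 3: denom=4−1·8/31=116/31; d'=(24−1·-212/31)/(116/31)=239/29
back: M3=239/29
back: M2=-212/31−8/31·239/29=-260/29
back: M1=5/2−1/8·-260/29=105/29
M: M0=0, M1=105/29, M2=-260/29, M3=239/29, M4=0
seg 0: a=1, c=M0/2=0, d=(M1−M0)/(6·3)=35/174, b=Δ0−h0·(2M0+M1)/6=-373/174
seg 1: a=0, c=M1/2=105/58, d=(M2−M1)/(6·1)=-365/174, b=Δ1−h1·(2M1+M2)/6=286/87
seg 2: a=3, c=M2/2=-130/29, d=(M3−M2)/(6·1)=499/174, b=Δ2−h2·(2M2+M3)/6=107/174
seg 3: a=2, c=M3/2=239/58, d=(M4−M3)/(6·1)=-239/174, b=Δ3−h3·(2M3+M4)/6=22/87
t_q=19/4 → seg 2, τ=3/4; S=3+107/174·τ+-130/29·τ²+499/174·τ³=7979/3712

  seg 0: a=1 b=-373/174 c=0 d=35/174
  seg 1: a=0 b=286/87 c=105/58 d=-365/174
  seg 2: a=3 b=107/174 c=-130/29 d=499/174
  seg 3: a=2 b=22/87 c=239/58 d=-239/174
S(19/4) = 7979/3712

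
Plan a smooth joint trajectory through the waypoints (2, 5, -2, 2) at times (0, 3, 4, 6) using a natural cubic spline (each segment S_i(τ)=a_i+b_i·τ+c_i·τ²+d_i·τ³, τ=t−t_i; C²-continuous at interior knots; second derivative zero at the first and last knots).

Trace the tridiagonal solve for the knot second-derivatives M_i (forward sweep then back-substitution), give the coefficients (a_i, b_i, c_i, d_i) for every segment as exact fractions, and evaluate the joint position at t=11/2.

  seg 0: a=2 b=218/47 c=0 d=-19/47
  seg 1: a=5 b=-295/47 c=-171/47 d=137/47
  seg 2: a=-2 b=-226/47 c=240/47 d=-40/47
S(11/2) = -28/47

Δ: Δ0=1, Δ1=-7, Δ2=2
row 1: diag=8, rhs=-48; c'=1/8, d'=-6
row 2: denom=6−1·1/8=47/8; d'=(54−1·-6)/(47/8)=480/47
back: M2=480/47
back: M1=-6−1/8·480/47=-342/47
M: M0=0, M1=-342/47, M2=480/47, M3=0
seg 0: a=2, c=M0/2=0, d=(M1−M0)/(6·3)=-19/47, b=Δ0−h0·(2M0+M1)/6=218/47
seg 1: a=5, c=M1/2=-171/47, d=(M2−M1)/(6·1)=137/47, b=Δ1−h1·(2M1+M2)/6=-295/47
seg 2: a=-2, c=M2/2=240/47, d=(M3−M2)/(6·2)=-40/47, b=Δ2−h2·(2M2+M3)/6=-226/47
t_q=11/2 → seg 2, τ=3/2; S=-2+-226/47·τ+240/47·τ²+-40/47·τ³=-28/47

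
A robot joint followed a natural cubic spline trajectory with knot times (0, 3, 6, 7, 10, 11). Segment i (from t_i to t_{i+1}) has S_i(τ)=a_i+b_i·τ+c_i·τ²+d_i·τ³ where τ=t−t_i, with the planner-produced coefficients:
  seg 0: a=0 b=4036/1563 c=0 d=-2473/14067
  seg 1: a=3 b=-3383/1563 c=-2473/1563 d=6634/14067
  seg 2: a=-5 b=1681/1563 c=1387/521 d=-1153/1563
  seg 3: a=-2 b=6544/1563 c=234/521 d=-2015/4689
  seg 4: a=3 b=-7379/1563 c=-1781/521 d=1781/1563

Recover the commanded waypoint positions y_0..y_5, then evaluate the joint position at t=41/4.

y_0 = S_0(0) = a_0 = 0
y_1 = S_1(0) = a_1 = 3
y_2 = S_2(0) = a_2 = -5
y_3 = S_3(0) = a_3 = -2
y_4 = S_4(0) = a_4 = 3
y_5 = S_4(1) = -4
t_q=41/4 is in segment 4 (τ=1/4); S_4(τ)=54147/33344

y_0=0 y_1=3 y_2=-5 y_3=-2 y_4=3 y_5=-4
S(41/4) = 54147/33344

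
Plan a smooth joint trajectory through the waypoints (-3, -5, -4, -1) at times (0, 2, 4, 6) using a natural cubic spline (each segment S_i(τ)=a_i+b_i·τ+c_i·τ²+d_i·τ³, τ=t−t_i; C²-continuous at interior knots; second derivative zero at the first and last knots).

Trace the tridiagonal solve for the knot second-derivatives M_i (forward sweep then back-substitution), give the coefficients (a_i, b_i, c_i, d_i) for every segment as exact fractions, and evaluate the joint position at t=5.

Δ: Δ0=-1, Δ1=1/2, Δ2=3/2
row 1: diag=8, rhs=9; c'=1/4, d'=9/8
row 2: denom=8−2·1/4=15/2; d'=(6−2·9/8)/(15/2)=1/2
back: M2=1/2
back: M1=9/8−1/4·1/2=1
M: M0=0, M1=1, M2=1/2, M3=0
seg 0: a=-3, c=M0/2=0, d=(M1−M0)/(6·2)=1/12, b=Δ0−h0·(2M0+M1)/6=-4/3
seg 1: a=-5, c=M1/2=1/2, d=(M2−M1)/(6·2)=-1/24, b=Δ1−h1·(2M1+M2)/6=-1/3
seg 2: a=-4, c=M2/2=1/4, d=(M3−M2)/(6·2)=-1/24, b=Δ2−h2·(2M2+M3)/6=7/6
t_q=5 → seg 2, τ=1; S=-4+7/6·τ+1/4·τ²+-1/24·τ³=-21/8

  seg 0: a=-3 b=-4/3 c=0 d=1/12
  seg 1: a=-5 b=-1/3 c=1/2 d=-1/24
  seg 2: a=-4 b=7/6 c=1/4 d=-1/24
S(5) = -21/8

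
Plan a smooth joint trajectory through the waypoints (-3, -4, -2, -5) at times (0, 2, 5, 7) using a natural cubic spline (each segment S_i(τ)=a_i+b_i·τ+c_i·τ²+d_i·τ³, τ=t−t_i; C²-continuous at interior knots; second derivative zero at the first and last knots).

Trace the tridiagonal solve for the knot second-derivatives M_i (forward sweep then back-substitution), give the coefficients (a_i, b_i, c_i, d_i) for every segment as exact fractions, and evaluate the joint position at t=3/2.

Δ: Δ0=-1/2, Δ1=2/3, Δ2=-3/2
row 1: diag=10, rhs=7; c'=3/10, d'=7/10
row 2: denom=10−3·3/10=91/10; d'=(-13−3·7/10)/(91/10)=-151/91
back: M2=-151/91
back: M1=7/10−3/10·-151/91=109/91
M: M0=0, M1=109/91, M2=-151/91, M3=0
seg 0: a=-3, c=M0/2=0, d=(M1−M0)/(6·2)=109/1092, b=Δ0−h0·(2M0+M1)/6=-491/546
seg 1: a=-4, c=M1/2=109/182, d=(M2−M1)/(6·3)=-10/63, b=Δ1−h1·(2M1+M2)/6=163/546
seg 2: a=-2, c=M2/2=-151/182, d=(M3−M2)/(6·2)=151/1092, b=Δ2−h2·(2M2+M3)/6=-215/546
t_q=3/2 → seg 0, τ=3/2; S=-3+-491/546·τ+0·τ²+109/1092·τ³=-1669/416

  seg 0: a=-3 b=-491/546 c=0 d=109/1092
  seg 1: a=-4 b=163/546 c=109/182 d=-10/63
  seg 2: a=-2 b=-215/546 c=-151/182 d=151/1092
S(3/2) = -1669/416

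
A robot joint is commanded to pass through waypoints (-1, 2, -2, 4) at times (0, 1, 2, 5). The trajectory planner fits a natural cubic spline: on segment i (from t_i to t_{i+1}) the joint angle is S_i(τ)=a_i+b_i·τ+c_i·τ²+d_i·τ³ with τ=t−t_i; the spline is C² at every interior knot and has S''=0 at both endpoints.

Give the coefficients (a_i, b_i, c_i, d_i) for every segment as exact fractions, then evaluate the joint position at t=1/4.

Δ: Δ0=3, Δ1=-4, Δ2=2
row 1: diag=4, rhs=-42; c'=1/4, d'=-21/2
row 2: denom=8−1·1/4=31/4; d'=(36−1·-21/2)/(31/4)=6
back: M2=6
back: M1=-21/2−1/4·6=-12
M: M0=0, M1=-12, M2=6, M3=0
seg 0: a=-1, c=M0/2=0, d=(M1−M0)/(6·1)=-2, b=Δ0−h0·(2M0+M1)/6=5
seg 1: a=2, c=M1/2=-6, d=(M2−M1)/(6·1)=3, b=Δ1−h1·(2M1+M2)/6=-1
seg 2: a=-2, c=M2/2=3, d=(M3−M2)/(6·3)=-1/3, b=Δ2−h2·(2M2+M3)/6=-4
t_q=1/4 → seg 0, τ=1/4; S=-1+5·τ+0·τ²+-2·τ³=7/32

  seg 0: a=-1 b=5 c=0 d=-2
  seg 1: a=2 b=-1 c=-6 d=3
  seg 2: a=-2 b=-4 c=3 d=-1/3
S(1/4) = 7/32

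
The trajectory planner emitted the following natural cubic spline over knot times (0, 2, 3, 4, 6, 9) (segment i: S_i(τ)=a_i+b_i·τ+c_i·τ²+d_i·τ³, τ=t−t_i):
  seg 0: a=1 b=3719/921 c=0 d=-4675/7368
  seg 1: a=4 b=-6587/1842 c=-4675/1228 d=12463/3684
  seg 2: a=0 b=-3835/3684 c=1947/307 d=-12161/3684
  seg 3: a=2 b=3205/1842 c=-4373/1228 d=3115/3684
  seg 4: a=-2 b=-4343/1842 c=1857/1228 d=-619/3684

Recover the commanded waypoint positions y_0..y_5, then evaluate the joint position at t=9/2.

y_0=1 y_1=4 y_2=0 y_3=2 y_4=-2 y_5=0
S(9/2) = 20487/9824

y_0 = S_0(0) = a_0 = 1
y_1 = S_1(0) = a_1 = 4
y_2 = S_2(0) = a_2 = 0
y_3 = S_3(0) = a_3 = 2
y_4 = S_4(0) = a_4 = -2
y_5 = S_4(3) = 0
t_q=9/2 is in segment 3 (τ=1/2); S_3(τ)=20487/9824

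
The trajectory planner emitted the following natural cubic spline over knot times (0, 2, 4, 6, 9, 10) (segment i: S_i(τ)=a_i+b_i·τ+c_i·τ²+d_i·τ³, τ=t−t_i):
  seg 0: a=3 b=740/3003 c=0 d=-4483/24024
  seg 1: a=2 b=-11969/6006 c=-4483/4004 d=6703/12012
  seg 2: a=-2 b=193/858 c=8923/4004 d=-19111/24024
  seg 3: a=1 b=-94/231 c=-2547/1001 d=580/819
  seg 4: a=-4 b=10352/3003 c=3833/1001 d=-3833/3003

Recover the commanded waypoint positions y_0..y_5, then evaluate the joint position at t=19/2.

y_0 = S_0(0) = a_0 = 3
y_1 = S_1(0) = a_1 = 2
y_2 = S_2(0) = a_2 = -2
y_3 = S_3(0) = a_3 = 1
y_4 = S_4(0) = a_4 = -4
y_5 = S_4(1) = 2
t_q=19/2 is in segment 4 (τ=1/2); S_4(τ)=-11841/8008

y_0=3 y_1=2 y_2=-2 y_3=1 y_4=-4 y_5=2
S(19/2) = -11841/8008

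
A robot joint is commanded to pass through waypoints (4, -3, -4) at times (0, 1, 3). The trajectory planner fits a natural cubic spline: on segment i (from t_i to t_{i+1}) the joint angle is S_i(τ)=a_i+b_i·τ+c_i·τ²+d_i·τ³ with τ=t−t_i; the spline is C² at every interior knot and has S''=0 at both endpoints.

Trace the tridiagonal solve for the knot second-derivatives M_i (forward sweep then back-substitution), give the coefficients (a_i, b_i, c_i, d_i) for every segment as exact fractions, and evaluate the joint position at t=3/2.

Δ: Δ0=-7, Δ1=-1/2
row 1: diag=6, rhs=39; c'=1/3, d'=13/2
back: M1=13/2
M: M0=0, M1=13/2, M2=0
seg 0: a=4, c=M0/2=0, d=(M1−M0)/(6·1)=13/12, b=Δ0−h0·(2M0+M1)/6=-97/12
seg 1: a=-3, c=M1/2=13/4, d=(M2−M1)/(6·2)=-13/24, b=Δ1−h1·(2M1+M2)/6=-29/6
t_q=3/2 → seg 1, τ=1/2; S=-3+-29/6·τ+13/4·τ²+-13/24·τ³=-299/64

  seg 0: a=4 b=-97/12 c=0 d=13/12
  seg 1: a=-3 b=-29/6 c=13/4 d=-13/24
S(3/2) = -299/64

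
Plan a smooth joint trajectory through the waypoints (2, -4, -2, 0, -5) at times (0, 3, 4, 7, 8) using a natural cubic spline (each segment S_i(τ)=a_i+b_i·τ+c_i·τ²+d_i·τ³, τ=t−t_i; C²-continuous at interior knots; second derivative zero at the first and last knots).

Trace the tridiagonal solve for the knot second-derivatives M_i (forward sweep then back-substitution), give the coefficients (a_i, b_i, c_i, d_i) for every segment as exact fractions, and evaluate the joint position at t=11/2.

  seg 0: a=2 b=-1505/432 c=0 d=641/3888
  seg 1: a=-4 b=209/216 c=641/432 d=-65/144
  seg 2: a=-2 b=1115/432 c=7/54 d=-995/3888
  seg 3: a=0 b=-767/216 c=-313/144 d=313/432
S(11/2) = 499/384

Δ: Δ0=-2, Δ1=2, Δ2=2/3, Δ3=-5
row 1: diag=8, rhs=24; c'=1/8, d'=3
row 2: denom=8−1·1/8=63/8; d'=(-8−1·3)/(63/8)=-88/63
row 3: denom=8−3·8/21=48/7; d'=(-34−3·-88/63)/(48/7)=-313/72
back: M3=-313/72
back: M2=-88/63−8/21·-313/72=7/27
back: M1=3−1/8·7/27=641/216
M: M0=0, M1=641/216, M2=7/27, M3=-313/72, M4=0
seg 0: a=2, c=M0/2=0, d=(M1−M0)/(6·3)=641/3888, b=Δ0−h0·(2M0+M1)/6=-1505/432
seg 1: a=-4, c=M1/2=641/432, d=(M2−M1)/(6·1)=-65/144, b=Δ1−h1·(2M1+M2)/6=209/216
seg 2: a=-2, c=M2/2=7/54, d=(M3−M2)/(6·3)=-995/3888, b=Δ2−h2·(2M2+M3)/6=1115/432
seg 3: a=0, c=M3/2=-313/144, d=(M4−M3)/(6·1)=313/432, b=Δ3−h3·(2M3+M4)/6=-767/216
t_q=11/2 → seg 2, τ=3/2; S=-2+1115/432·τ+7/54·τ²+-995/3888·τ³=499/384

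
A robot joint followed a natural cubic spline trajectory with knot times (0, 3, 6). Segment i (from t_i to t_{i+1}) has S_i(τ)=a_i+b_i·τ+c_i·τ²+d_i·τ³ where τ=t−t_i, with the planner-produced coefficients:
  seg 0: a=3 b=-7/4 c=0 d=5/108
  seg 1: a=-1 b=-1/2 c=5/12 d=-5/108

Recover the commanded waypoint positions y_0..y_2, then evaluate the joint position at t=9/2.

y_0=3 y_1=-1 y_2=0
S(9/2) = -31/32

y_0 = S_0(0) = a_0 = 3
y_1 = S_1(0) = a_1 = -1
y_2 = S_1(3) = 0
t_q=9/2 is in segment 1 (τ=3/2); S_1(τ)=-31/32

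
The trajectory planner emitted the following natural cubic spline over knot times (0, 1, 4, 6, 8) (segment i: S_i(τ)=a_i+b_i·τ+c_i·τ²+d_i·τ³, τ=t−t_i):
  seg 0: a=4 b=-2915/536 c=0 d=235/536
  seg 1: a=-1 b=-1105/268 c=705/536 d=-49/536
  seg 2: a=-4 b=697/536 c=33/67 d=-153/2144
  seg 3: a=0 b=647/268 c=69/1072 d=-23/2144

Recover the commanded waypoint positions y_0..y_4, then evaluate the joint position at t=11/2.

y_0=4 y_1=-1 y_2=-4 y_3=0 y_4=5
S(11/2) = -20275/17152

y_0 = S_0(0) = a_0 = 4
y_1 = S_1(0) = a_1 = -1
y_2 = S_2(0) = a_2 = -4
y_3 = S_3(0) = a_3 = 0
y_4 = S_3(2) = 5
t_q=11/2 is in segment 2 (τ=3/2); S_2(τ)=-20275/17152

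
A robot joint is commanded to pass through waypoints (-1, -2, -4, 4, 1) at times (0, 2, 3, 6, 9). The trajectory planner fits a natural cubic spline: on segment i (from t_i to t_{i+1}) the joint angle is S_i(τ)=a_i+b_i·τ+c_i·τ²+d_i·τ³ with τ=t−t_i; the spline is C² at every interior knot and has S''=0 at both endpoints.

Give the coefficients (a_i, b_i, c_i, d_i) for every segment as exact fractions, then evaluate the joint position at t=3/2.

  seg 0: a=-1 b=14/51 c=0 d=-79/408
  seg 1: a=-2 b=-209/102 c=-79/68 d=247/204
  seg 2: a=-4 b=-151/204 c=42/17 d=-817/1836
  seg 3: a=4 b=211/102 c=-313/204 d=313/1836
S(3/2) = -1351/1088

Δ: Δ0=-1/2, Δ1=-2, Δ2=8/3, Δ3=-1
row 1: diag=6, rhs=-9; c'=1/6, d'=-3/2
row 2: denom=8−1·1/6=47/6; d'=(28−1·-3/2)/(47/6)=177/47
row 3: denom=12−3·18/47=510/47; d'=(-22−3·177/47)/(510/47)=-313/102
back: M3=-313/102
back: M2=177/47−18/47·-313/102=84/17
back: M1=-3/2−1/6·84/17=-79/34
M: M0=0, M1=-79/34, M2=84/17, M3=-313/102, M4=0
seg 0: a=-1, c=M0/2=0, d=(M1−M0)/(6·2)=-79/408, b=Δ0−h0·(2M0+M1)/6=14/51
seg 1: a=-2, c=M1/2=-79/68, d=(M2−M1)/(6·1)=247/204, b=Δ1−h1·(2M1+M2)/6=-209/102
seg 2: a=-4, c=M2/2=42/17, d=(M3−M2)/(6·3)=-817/1836, b=Δ2−h2·(2M2+M3)/6=-151/204
seg 3: a=4, c=M3/2=-313/204, d=(M4−M3)/(6·3)=313/1836, b=Δ3−h3·(2M3+M4)/6=211/102
t_q=3/2 → seg 0, τ=3/2; S=-1+14/51·τ+0·τ²+-79/408·τ³=-1351/1088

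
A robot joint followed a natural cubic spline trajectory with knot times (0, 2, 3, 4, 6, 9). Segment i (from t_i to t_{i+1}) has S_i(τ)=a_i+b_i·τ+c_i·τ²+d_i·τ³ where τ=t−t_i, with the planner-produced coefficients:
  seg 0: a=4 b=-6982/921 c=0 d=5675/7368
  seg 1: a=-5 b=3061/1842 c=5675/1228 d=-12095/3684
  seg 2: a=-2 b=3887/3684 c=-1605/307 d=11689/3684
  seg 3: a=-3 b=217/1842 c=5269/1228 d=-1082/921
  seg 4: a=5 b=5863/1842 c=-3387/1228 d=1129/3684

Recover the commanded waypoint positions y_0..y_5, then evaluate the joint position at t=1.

y_0 = S_0(0) = a_0 = 4
y_1 = S_1(0) = a_1 = -5
y_2 = S_2(0) = a_2 = -2
y_3 = S_3(0) = a_3 = -3
y_4 = S_4(0) = a_4 = 5
y_5 = S_4(3) = -2
t_q=1 is in segment 0 (τ=1); S_0(τ)=-6903/2456

y_0=4 y_1=-5 y_2=-2 y_3=-3 y_4=5 y_5=-2
S(1) = -6903/2456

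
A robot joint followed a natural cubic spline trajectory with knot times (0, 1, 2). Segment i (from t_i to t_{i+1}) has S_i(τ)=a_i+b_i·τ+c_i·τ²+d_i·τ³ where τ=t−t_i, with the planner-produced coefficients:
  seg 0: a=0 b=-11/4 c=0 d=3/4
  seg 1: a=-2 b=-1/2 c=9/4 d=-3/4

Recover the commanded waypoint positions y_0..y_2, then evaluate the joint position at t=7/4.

y_0 = S_0(0) = a_0 = 0
y_1 = S_1(0) = a_1 = -2
y_2 = S_1(1) = -1
t_q=7/4 is in segment 1 (τ=3/4); S_1(τ)=-365/256

y_0=0 y_1=-2 y_2=-1
S(7/4) = -365/256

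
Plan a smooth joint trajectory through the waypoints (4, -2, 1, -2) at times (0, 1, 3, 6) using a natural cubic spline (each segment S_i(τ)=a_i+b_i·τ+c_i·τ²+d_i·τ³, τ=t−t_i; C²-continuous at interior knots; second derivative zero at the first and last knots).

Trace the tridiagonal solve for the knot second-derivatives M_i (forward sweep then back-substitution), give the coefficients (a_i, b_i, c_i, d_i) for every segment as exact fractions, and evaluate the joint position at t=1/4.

  seg 0: a=4 b=-52/7 c=0 d=10/7
  seg 1: a=-2 b=-22/7 c=30/7 d=-55/56
  seg 2: a=1 b=31/14 c=-45/28 d=5/28
S(1/4) = 485/224

Δ: Δ0=-6, Δ1=3/2, Δ2=-1
row 1: diag=6, rhs=45; c'=1/3, d'=15/2
row 2: denom=10−2·1/3=28/3; d'=(-15−2·15/2)/(28/3)=-45/14
back: M2=-45/14
back: M1=15/2−1/3·-45/14=60/7
M: M0=0, M1=60/7, M2=-45/14, M3=0
seg 0: a=4, c=M0/2=0, d=(M1−M0)/(6·1)=10/7, b=Δ0−h0·(2M0+M1)/6=-52/7
seg 1: a=-2, c=M1/2=30/7, d=(M2−M1)/(6·2)=-55/56, b=Δ1−h1·(2M1+M2)/6=-22/7
seg 2: a=1, c=M2/2=-45/28, d=(M3−M2)/(6·3)=5/28, b=Δ2−h2·(2M2+M3)/6=31/14
t_q=1/4 → seg 0, τ=1/4; S=4+-52/7·τ+0·τ²+10/7·τ³=485/224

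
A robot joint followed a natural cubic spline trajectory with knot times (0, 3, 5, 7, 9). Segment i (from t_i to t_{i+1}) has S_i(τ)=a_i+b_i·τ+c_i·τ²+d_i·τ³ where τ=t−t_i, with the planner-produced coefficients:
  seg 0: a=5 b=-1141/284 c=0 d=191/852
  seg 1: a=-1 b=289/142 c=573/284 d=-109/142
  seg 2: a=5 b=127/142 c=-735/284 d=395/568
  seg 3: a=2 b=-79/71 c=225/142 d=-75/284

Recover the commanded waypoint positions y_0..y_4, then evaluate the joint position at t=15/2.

y_0 = S_0(0) = a_0 = 5
y_1 = S_1(0) = a_1 = -1
y_2 = S_2(0) = a_2 = 5
y_3 = S_3(0) = a_3 = 2
y_4 = S_3(2) = 4
t_q=15/2 is in segment 3 (τ=1/2); S_3(τ)=4105/2272

y_0=5 y_1=-1 y_2=5 y_3=2 y_4=4
S(15/2) = 4105/2272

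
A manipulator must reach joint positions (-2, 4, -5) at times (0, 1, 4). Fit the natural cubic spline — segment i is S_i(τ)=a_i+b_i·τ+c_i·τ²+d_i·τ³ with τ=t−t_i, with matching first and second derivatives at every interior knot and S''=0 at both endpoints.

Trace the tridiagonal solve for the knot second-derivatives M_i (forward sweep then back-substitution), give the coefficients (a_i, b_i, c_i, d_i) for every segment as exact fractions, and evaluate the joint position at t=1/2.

  seg 0: a=-2 b=57/8 c=0 d=-9/8
  seg 1: a=4 b=15/4 c=-27/8 d=3/8
S(1/2) = 91/64

Δ: Δ0=6, Δ1=-3
row 1: diag=8, rhs=-54; c'=3/8, d'=-27/4
back: M1=-27/4
M: M0=0, M1=-27/4, M2=0
seg 0: a=-2, c=M0/2=0, d=(M1−M0)/(6·1)=-9/8, b=Δ0−h0·(2M0+M1)/6=57/8
seg 1: a=4, c=M1/2=-27/8, d=(M2−M1)/(6·3)=3/8, b=Δ1−h1·(2M1+M2)/6=15/4
t_q=1/2 → seg 0, τ=1/2; S=-2+57/8·τ+0·τ²+-9/8·τ³=91/64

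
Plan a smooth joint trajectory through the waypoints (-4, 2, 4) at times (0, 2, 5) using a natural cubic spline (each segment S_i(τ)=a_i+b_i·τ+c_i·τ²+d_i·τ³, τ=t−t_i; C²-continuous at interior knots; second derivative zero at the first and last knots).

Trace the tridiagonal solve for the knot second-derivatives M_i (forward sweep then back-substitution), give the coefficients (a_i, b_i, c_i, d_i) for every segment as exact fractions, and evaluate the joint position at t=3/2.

Δ: Δ0=3, Δ1=2/3
row 1: diag=10, rhs=-14; c'=3/10, d'=-7/5
back: M1=-7/5
M: M0=0, M1=-7/5, M2=0
seg 0: a=-4, c=M0/2=0, d=(M1−M0)/(6·2)=-7/60, b=Δ0−h0·(2M0+M1)/6=52/15
seg 1: a=2, c=M1/2=-7/10, d=(M2−M1)/(6·3)=7/90, b=Δ1−h1·(2M1+M2)/6=31/15
t_q=3/2 → seg 0, τ=3/2; S=-4+52/15·τ+0·τ²+-7/60·τ³=129/160

  seg 0: a=-4 b=52/15 c=0 d=-7/60
  seg 1: a=2 b=31/15 c=-7/10 d=7/90
S(3/2) = 129/160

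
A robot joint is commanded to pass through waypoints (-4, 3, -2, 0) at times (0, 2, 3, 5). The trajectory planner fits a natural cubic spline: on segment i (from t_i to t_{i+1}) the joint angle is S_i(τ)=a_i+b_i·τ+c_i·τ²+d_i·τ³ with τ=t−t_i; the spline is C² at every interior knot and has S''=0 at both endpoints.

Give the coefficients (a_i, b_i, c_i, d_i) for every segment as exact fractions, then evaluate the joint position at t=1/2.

Δ: Δ0=7/2, Δ1=-5, Δ2=1
row 1: diag=6, rhs=-51; c'=1/6, d'=-17/2
row 2: denom=6−1·1/6=35/6; d'=(36−1·-17/2)/(35/6)=267/35
back: M2=267/35
back: M1=-17/2−1/6·267/35=-342/35
M: M0=0, M1=-342/35, M2=267/35, M3=0
seg 0: a=-4, c=M0/2=0, d=(M1−M0)/(6·2)=-57/70, b=Δ0−h0·(2M0+M1)/6=473/70
seg 1: a=3, c=M1/2=-171/35, d=(M2−M1)/(6·1)=29/10, b=Δ1−h1·(2M1+M2)/6=-211/70
seg 2: a=-2, c=M2/2=267/70, d=(M3−M2)/(6·2)=-89/140, b=Δ2−h2·(2M2+M3)/6=-143/35
t_q=1/2 → seg 0, τ=1/2; S=-4+473/70·τ+0·τ²+-57/70·τ³=-81/112

  seg 0: a=-4 b=473/70 c=0 d=-57/70
  seg 1: a=3 b=-211/70 c=-171/35 d=29/10
  seg 2: a=-2 b=-143/35 c=267/70 d=-89/140
S(1/2) = -81/112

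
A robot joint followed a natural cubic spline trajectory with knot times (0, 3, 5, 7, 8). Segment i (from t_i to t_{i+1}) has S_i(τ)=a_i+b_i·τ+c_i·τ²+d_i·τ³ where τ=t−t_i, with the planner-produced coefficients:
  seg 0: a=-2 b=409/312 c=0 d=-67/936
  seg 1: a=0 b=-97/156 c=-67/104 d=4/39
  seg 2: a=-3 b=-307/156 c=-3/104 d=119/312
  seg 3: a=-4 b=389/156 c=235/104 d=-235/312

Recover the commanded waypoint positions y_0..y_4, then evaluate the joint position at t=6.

y_0=-2 y_1=0 y_2=-3 y_3=-4 y_4=0
S(6) = -60/13

y_0 = S_0(0) = a_0 = -2
y_1 = S_1(0) = a_1 = 0
y_2 = S_2(0) = a_2 = -3
y_3 = S_3(0) = a_3 = -4
y_4 = S_3(1) = 0
t_q=6 is in segment 2 (τ=1); S_2(τ)=-60/13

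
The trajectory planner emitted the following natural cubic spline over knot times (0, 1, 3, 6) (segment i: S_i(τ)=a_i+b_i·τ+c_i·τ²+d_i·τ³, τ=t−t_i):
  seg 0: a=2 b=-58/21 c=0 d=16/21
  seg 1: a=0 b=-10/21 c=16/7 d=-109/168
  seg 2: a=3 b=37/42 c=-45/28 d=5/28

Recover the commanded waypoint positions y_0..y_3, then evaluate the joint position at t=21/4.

y_0 = S_0(0) = a_0 = 2
y_1 = S_1(0) = a_1 = 0
y_2 = S_2(0) = a_2 = 3
y_3 = S_2(3) = -4
t_q=21/4 is in segment 2 (τ=9/4); S_2(τ)=-2007/1792

y_0=2 y_1=0 y_2=3 y_3=-4
S(21/4) = -2007/1792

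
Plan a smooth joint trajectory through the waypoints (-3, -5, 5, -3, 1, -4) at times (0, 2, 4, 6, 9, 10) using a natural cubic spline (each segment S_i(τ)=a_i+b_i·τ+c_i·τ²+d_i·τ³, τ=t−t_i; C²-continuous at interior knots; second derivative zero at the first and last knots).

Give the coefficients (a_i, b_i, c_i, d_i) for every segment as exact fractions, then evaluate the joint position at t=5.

  seg 0: a=-3 b=-778/231 c=0 d=547/924
  seg 1: a=-5 b=863/231 c=547/154 d=-1349/924
  seg 2: a=5 b=14/33 c=-401/77 d=346/231
  seg 3: a=-3 b=-562/231 c=291/77 d=-53/63
  seg 4: a=1 b=-571/231 c=-292/77 d=292/231
S(5) = 12/7

Δ: Δ0=-1, Δ1=5, Δ2=-4, Δ3=4/3, Δ4=-5
row 1: diag=8, rhs=36; c'=1/4, d'=9/2
row 2: denom=8−2·1/4=15/2; d'=(-54−2·9/2)/(15/2)=-42/5
row 3: denom=10−2·4/15=142/15; d'=(32−2·-42/5)/(142/15)=366/71
row 4: denom=8−3·45/142=1001/142; d'=(-38−3·366/71)/(1001/142)=-584/77
back: M4=-584/77
back: M3=366/71−45/142·-584/77=582/77
back: M2=-42/5−4/15·582/77=-802/77
back: M1=9/2−1/4·-802/77=547/77
M: M0=0, M1=547/77, M2=-802/77, M3=582/77, M4=-584/77, M5=0
seg 0: a=-3, c=M0/2=0, d=(M1−M0)/(6·2)=547/924, b=Δ0−h0·(2M0+M1)/6=-778/231
seg 1: a=-5, c=M1/2=547/154, d=(M2−M1)/(6·2)=-1349/924, b=Δ1−h1·(2M1+M2)/6=863/231
seg 2: a=5, c=M2/2=-401/77, d=(M3−M2)/(6·2)=346/231, b=Δ2−h2·(2M2+M3)/6=14/33
seg 3: a=-3, c=M3/2=291/77, d=(M4−M3)/(6·3)=-53/63, b=Δ3−h3·(2M3+M4)/6=-562/231
seg 4: a=1, c=M4/2=-292/77, d=(M5−M4)/(6·1)=292/231, b=Δ4−h4·(2M4+M5)/6=-571/231
t_q=5 → seg 2, τ=1; S=5+14/33·τ+-401/77·τ²+346/231·τ³=12/7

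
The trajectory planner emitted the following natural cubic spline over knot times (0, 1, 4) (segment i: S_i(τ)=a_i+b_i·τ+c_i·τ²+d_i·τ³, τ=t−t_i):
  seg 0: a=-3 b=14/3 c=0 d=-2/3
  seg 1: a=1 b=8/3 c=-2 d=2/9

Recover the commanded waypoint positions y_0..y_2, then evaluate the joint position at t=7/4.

y_0 = S_0(0) = a_0 = -3
y_1 = S_1(0) = a_1 = 1
y_2 = S_1(3) = -3
t_q=7/4 is in segment 1 (τ=3/4); S_1(τ)=63/32

y_0=-3 y_1=1 y_2=-3
S(7/4) = 63/32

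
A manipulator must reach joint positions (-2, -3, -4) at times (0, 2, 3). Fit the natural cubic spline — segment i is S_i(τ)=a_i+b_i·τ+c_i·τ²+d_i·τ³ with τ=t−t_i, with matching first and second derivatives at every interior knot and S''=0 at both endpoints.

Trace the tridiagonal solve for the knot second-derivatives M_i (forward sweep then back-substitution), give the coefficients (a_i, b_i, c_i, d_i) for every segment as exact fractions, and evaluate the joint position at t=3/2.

  seg 0: a=-2 b=-1/3 c=0 d=-1/24
  seg 1: a=-3 b=-5/6 c=-1/4 d=1/12
S(3/2) = -169/64

Δ: Δ0=-1/2, Δ1=-1
row 1: diag=6, rhs=-3; c'=1/6, d'=-1/2
back: M1=-1/2
M: M0=0, M1=-1/2, M2=0
seg 0: a=-2, c=M0/2=0, d=(M1−M0)/(6·2)=-1/24, b=Δ0−h0·(2M0+M1)/6=-1/3
seg 1: a=-3, c=M1/2=-1/4, d=(M2−M1)/(6·1)=1/12, b=Δ1−h1·(2M1+M2)/6=-5/6
t_q=3/2 → seg 0, τ=3/2; S=-2+-1/3·τ+0·τ²+-1/24·τ³=-169/64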